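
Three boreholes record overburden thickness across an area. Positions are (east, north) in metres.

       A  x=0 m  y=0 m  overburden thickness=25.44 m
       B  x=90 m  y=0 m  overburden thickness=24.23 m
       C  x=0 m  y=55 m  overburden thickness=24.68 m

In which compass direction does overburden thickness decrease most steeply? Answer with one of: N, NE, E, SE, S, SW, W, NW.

NE

∂d/∂x = (24.23 − 25.44) / (90 − 0) = -0.01344
∂d/∂y = (24.68 − 25.44) / (55 − 0) = -0.01382
Steepest decrease is along −∇f = (+0.01344 E, +0.01382 N) → northeast.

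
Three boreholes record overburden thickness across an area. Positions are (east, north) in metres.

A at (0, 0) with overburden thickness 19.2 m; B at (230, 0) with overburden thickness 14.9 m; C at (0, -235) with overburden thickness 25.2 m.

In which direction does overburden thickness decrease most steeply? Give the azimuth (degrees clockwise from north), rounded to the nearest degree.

036°

∂d/∂x = (14.9 − 19.2) / (230 − 0) = -0.01870
∂d/∂y = (25.2 − 19.2) / (-235 − 0) = -0.02553
Steepest decrease is along −∇f: components (+0.01870 E, +0.02553 N).
Azimuth = atan2(+0.01870, +0.02553) = 36.2° ≈ 036°.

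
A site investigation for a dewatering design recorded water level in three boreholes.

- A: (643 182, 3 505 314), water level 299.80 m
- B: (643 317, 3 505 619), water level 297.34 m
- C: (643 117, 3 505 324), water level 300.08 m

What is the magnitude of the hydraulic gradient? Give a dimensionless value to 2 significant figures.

0.0078

Taking A as reference: B−A = (135, 305, -2.46); C−A = (-65, 10, +0.28).
Solve a·Δx + b·Δy = Δh: det = 135·10 − (-65)·305 = 21175.
∂h/∂x = [(-2.46)·10 − (+0.28)·305] / 21175 = -0.005195
∂h/∂y = [135·(+0.28) − (-65)·(-2.46)] / 21175 = -0.005766
|∇h| = √(-0.005195² + -0.005766²) = 0.007761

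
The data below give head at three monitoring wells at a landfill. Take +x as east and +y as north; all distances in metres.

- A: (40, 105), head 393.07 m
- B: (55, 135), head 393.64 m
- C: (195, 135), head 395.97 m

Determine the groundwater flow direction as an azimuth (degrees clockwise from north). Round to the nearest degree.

With h = a·x + b·y + c and A as origin, the differences give:
  15·a + 30·b = +0.57
  155·a + 30·b = +2.90
Eliminate b (×30 and ×30, subtract): -4200·a = -69.900 → a = ∂h/∂x = +0.01664
Back-substitute: b = ∂h/∂y = +0.01068.
Flow direction (−∇h) has components (-0.01664 E, -0.01068 N).
Azimuth = atan2(E, N) = atan2(-0.01664, -0.01068) = 237.3° ≈ 237°.

237°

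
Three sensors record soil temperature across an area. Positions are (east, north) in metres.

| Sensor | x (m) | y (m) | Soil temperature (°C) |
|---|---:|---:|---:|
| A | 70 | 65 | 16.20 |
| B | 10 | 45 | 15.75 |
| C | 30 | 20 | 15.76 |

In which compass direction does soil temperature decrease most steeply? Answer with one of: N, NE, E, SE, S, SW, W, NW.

SW

With T = a·x + b·y + c and A as origin, the differences give:
  (-60)·a + (-20)·b = -0.45
  (-40)·a + (-45)·b = -0.44
Eliminate b (×(-45) and ×(-20), subtract): 1900·a = 11.450 → a = ∂T/∂x = +0.006026
Back-substitute: b = ∂T/∂y = +0.004421.
Steepest decrease is along −∇f = (-0.006026 E, -0.004421 N) → southwest.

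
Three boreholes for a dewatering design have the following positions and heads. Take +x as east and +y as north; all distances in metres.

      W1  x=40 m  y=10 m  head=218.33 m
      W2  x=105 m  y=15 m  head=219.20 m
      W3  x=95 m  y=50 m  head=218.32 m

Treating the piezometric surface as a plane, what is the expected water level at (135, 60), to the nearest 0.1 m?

With h = a·x + b·y + c and W1 as origin, the differences give:
  65·a + 5·b = +0.87
  55·a + 40·b = -0.01
Eliminate b (×40 and ×5, subtract): 2325·a = 34.850 → a = ∂h/∂x = +0.01499
Back-substitute: b = ∂h/∂y = -0.02086.
h(135, 60) = 218.33 + (+0.01499)·(95) + (-0.02086)·(50) = 218.33 +1.424 -1.043 = 218.711 m.

218.7 m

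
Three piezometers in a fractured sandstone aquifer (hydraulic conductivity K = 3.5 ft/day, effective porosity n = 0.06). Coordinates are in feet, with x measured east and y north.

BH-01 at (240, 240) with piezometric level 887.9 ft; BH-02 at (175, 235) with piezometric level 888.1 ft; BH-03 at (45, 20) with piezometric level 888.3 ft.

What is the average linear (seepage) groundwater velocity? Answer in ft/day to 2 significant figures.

0.19 ft/day

Taking BH-01 as reference: BH-02−BH-01 = (-65, -5, +0.2); BH-03−BH-01 = (-195, -220, +0.4).
Determinant of the coordinate differences = (-65)·(-220) − (-195)·(-5) = 13325.
∂h/∂x = [(+0.2)·(-220) − (+0.4)·(-5)] / 13325 = -0.003152
∂h/∂y = [(-65)·(+0.4) − (-195)·(+0.2)] / 13325 = +0.0009756
|∇h| = √(-0.003152² + 0.0009756²) = 0.0033
Seepage velocity v = K·i/n = 3.5 × 0.0033 / 0.06 = 0.1925 ft/day.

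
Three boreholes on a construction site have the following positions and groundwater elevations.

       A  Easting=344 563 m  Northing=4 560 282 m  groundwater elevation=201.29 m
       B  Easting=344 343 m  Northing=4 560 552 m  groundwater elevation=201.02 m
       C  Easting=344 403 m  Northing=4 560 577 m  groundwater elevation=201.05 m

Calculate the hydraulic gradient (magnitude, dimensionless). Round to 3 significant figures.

Differences from A: to B (Δx, Δy, Δh) = (-220, 270, -0.27); to C = (-160, 295, -0.24).
Determinant of the coordinate differences = (-220)·295 − (-160)·270 = -21700.
∂h/∂x = [(-0.27)·295 − (-0.24)·270] / -21700 = +0.0006843
∂h/∂y = [(-220)·(-0.24) − (-160)·(-0.27)] / -21700 = -0.0004424
|∇h| = √(0.0006843² + -0.0004424²) = 0.0008149

0.000815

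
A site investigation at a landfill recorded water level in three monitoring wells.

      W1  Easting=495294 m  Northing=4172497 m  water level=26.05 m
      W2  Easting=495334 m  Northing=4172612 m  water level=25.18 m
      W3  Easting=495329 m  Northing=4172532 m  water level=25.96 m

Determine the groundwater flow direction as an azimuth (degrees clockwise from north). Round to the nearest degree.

323°

Differences from W1: to W2 (Δx, Δy, Δh) = (40, 115, -0.87); to W3 = (35, 35, -0.09).
Determinant of the coordinate differences = 40·35 − 35·115 = -2625.
∂h/∂x = [(-0.87)·35 − (-0.09)·115] / -2625 = +0.007657
∂h/∂y = [40·(-0.09) − 35·(-0.87)] / -2625 = -0.01023
Flow direction (−∇h) has components (-0.007657 E, +0.01023 N).
Azimuth = atan2(E, N) = atan2(-0.007657, +0.01023) = 323.2° ≈ 323°.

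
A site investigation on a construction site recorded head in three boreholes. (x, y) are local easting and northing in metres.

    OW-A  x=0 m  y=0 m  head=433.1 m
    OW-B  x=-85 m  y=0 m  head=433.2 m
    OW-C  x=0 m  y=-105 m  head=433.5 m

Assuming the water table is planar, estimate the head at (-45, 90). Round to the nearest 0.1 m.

∂h/∂x = (433.2 − 433.1) / (-85 − 0) = -0.001176
∂h/∂y = (433.5 − 433.1) / (-105 − 0) = -0.003810
h(-45, 90) = 433.1 + (-0.001176)·(-45) + (-0.003810)·(90) = 433.1 +0.053 -0.343 = 432.810 m.

432.8 m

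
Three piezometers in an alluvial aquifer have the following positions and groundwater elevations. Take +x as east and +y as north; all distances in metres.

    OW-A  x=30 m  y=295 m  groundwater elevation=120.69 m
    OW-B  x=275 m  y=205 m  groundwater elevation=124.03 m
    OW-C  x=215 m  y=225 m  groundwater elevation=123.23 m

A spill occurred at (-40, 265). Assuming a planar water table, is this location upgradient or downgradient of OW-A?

downgradient

Differences from OW-A: to OW-B (Δx, Δy, Δh) = (245, -90, +3.34); to OW-C = (185, -70, +2.54).
Solve a·Δx + b·Δy = Δh: det = 245·(-70) − 185·(-90) = -500.
∂h/∂x = [(+3.34)·(-70) − (+2.54)·(-90)] / -500 = +0.01040
∂h/∂y = [245·(+2.54) − 185·(+3.34)] / -500 = -0.008800
Head at (-40, 265) = 120.69 + (+0.01040)·(-70) + (-0.008800)·(-30) = 120.23 m.
That is lower than the 120.69 m at OW-A, so the point is downgradient.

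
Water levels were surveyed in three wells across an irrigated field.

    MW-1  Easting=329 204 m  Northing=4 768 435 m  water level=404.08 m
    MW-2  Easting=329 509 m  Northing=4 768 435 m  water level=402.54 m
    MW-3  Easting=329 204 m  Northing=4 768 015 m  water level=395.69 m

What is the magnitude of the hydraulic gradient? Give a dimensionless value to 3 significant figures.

∂h/∂x = (402.54 − 404.08) / (329509 − 329204) = -0.005049
∂h/∂y = (395.69 − 404.08) / (4768015 − 4768435) = +0.01998
|∇h| = √(-0.005049² + 0.01998²) = 0.02061

0.0206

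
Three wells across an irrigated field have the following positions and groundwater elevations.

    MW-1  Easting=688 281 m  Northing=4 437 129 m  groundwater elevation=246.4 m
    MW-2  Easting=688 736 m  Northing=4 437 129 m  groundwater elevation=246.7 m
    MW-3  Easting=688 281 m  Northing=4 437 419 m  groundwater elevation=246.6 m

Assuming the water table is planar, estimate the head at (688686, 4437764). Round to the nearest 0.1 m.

∂h/∂x = (246.7 − 246.4) / (688736 − 688281) = +0.0006593
∂h/∂y = (246.6 − 246.4) / (4437419 − 4437129) = +0.0006897
h(688686, 4437764) = 246.4 + (+0.0006593)·(405) + (+0.0006897)·(635) = 246.4 +0.267 +0.438 = 247.105 m.

247.1 m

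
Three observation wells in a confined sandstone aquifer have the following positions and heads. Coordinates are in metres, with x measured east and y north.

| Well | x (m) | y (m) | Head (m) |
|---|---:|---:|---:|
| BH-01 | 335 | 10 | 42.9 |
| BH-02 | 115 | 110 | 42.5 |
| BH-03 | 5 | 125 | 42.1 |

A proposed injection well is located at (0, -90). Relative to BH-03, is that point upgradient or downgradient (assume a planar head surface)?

downgradient

Taking BH-01 as reference: BH-02−BH-01 = (-220, 100, -0.4); BH-03−BH-01 = (-330, 115, -0.8).
Determinant of the coordinate differences = (-220)·115 − (-330)·100 = 7700.
∂h/∂x = [(-0.4)·115 − (-0.8)·100] / 7700 = +0.004416
∂h/∂y = [(-220)·(-0.8) − (-330)·(-0.4)] / 7700 = +0.005714
Head at (0, -90) = 42.9 + (+0.004416)·(-335) + (+0.005714)·(-100) = 40.85 m.
That is lower than the 42.1 m at BH-03, so the point is downgradient.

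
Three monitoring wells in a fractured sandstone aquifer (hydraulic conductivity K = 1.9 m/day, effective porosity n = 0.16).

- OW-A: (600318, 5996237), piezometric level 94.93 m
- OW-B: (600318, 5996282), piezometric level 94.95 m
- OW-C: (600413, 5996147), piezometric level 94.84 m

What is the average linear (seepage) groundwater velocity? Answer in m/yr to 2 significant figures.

3.0 m/yr

Taking OW-A as reference: OW-B−OW-A = (0, 45, +0.02); OW-C−OW-A = (95, -90, -0.09).
Determinant of the coordinate differences = 0·(-90) − 95·45 = -4275.
∂h/∂x = [(+0.02)·(-90) − (-0.09)·45] / -4275 = -0.0005263
∂h/∂y = [0·(-0.09) − 95·(+0.02)] / -4275 = +0.0004444
|∇h| = √(-0.0005263² + 0.0004444²) = 0.0006888
Seepage velocity v = K·i/n = 1.9 × 0.0006888 / 0.16 = 0.008179 m/day = 2.987 m/yr.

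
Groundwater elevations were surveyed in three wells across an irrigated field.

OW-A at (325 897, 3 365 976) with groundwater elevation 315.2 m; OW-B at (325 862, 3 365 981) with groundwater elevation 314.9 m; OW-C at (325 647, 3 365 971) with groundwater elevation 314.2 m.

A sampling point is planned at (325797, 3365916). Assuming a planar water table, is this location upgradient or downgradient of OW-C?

upgradient

Three-point gradient (reference OW-A): Δ to OW-B = (-35, 5, -0.3), Δ to OW-C = (-250, -5, -1.0).
∂h/∂x = +0.004561, ∂h/∂y = -0.02807 (det = 1425).
Head at (325797, 3365916) = 315.2 + (+0.004561)·(-100) + (-0.02807)·(-60) = 316.43 m.
That is higher than the 314.2 m at OW-C, so the point is upgradient.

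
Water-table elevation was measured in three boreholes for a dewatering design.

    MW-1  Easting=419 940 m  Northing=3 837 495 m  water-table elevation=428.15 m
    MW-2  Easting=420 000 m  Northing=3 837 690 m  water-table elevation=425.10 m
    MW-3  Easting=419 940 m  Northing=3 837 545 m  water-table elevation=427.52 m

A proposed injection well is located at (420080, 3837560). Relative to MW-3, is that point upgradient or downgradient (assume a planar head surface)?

downgradient

Taking MW-1 as reference: MW-2−MW-1 = (60, 195, -3.05); MW-3−MW-1 = (0, 50, -0.63).
Solve a·Δx + b·Δy = Δh: det = 60·50 − 0·195 = 3000.
∂h/∂x = [(-3.05)·50 − (-0.63)·195] / 3000 = -0.009883
∂h/∂y = [60·(-0.63) − 0·(-3.05)] / 3000 = -0.01260
Head at (420080, 3837560) = 428.15 + (-0.009883)·(140) + (-0.01260)·(65) = 425.95 m.
That is lower than the 427.52 m at MW-3, so the point is downgradient.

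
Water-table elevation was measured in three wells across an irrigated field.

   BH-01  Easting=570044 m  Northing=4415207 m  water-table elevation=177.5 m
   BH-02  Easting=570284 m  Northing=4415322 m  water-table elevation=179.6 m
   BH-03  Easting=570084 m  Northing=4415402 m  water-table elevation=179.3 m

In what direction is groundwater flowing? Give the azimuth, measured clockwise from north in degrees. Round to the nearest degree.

210°

Three-point gradient (reference BH-01): Δ to BH-02 = (240, 115, +2.1), Δ to BH-03 = (40, 195, +1.8).
∂h/∂x = +0.004799, ∂h/∂y = +0.008246 (det = 42200).
Flow direction (−∇h) has components (-0.004799 E, -0.008246 N).
Azimuth = atan2(E, N) = atan2(-0.004799, -0.008246) = 210.2° ≈ 210°.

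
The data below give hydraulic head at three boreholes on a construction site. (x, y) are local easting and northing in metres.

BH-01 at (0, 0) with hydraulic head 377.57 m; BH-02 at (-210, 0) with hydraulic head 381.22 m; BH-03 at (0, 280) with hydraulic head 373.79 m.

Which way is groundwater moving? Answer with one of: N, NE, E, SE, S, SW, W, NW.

∂h/∂x = (381.22 − 377.57) / (-210 − 0) = -0.01738
∂h/∂y = (373.79 − 377.57) / (280 − 0) = -0.01350
Flow = −∇h = (+0.01738 east, +0.01350 north), which points northeast.

NE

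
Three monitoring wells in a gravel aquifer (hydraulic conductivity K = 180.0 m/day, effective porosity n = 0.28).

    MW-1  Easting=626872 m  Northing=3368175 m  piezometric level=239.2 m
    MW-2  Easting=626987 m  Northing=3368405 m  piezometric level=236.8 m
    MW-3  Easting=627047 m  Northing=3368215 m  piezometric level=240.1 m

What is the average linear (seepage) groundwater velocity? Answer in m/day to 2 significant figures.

With h = a·x + b·y + c and MW-1 as origin, the differences give:
  115·a + 230·b = -2.4
  175·a + 40·b = +0.9
Eliminate b (×40 and ×230, subtract): -35650·a = -303.00 → a = ∂h/∂x = +0.008499
Back-substitute: b = ∂h/∂y = -0.01468.
|∇h| = √(0.008499² + -0.01468²) = 0.01696
Seepage velocity v = K·i/n = 180.0 × 0.01696 / 0.28 = 10.9 m/day.

11 m/day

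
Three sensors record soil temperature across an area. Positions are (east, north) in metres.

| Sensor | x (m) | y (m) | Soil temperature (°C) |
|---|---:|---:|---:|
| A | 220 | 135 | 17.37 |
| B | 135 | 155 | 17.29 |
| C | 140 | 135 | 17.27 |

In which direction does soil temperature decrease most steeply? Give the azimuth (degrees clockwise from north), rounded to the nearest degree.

224°

Taking A as reference: B−A = (-85, 20, -0.08); C−A = (-80, 0, -0.10).
Solve a·Δx + b·Δy = ΔT: det = (-85)·0 − (-80)·20 = 1600.
∂T/∂x = [(-0.08)·0 − (-0.10)·20] / 1600 = +0.001250
∂T/∂y = [(-85)·(-0.10) − (-80)·(-0.08)] / 1600 = +0.001312
Steepest decrease is along −∇f: components (-0.001250 E, -0.001312 N).
Azimuth = atan2(-0.001250, -0.001312) = 223.6° ≈ 224°.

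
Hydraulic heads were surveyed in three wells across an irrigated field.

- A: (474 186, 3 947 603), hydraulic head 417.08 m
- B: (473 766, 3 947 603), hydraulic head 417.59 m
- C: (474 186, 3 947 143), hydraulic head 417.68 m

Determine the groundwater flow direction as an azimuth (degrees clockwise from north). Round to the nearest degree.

∂h/∂x = (417.59 − 417.08) / (473766 − 474186) = -0.001214
∂h/∂y = (417.68 − 417.08) / (3947143 − 3947603) = -0.001304
Flow direction (−∇h) has components (+0.001214 E, +0.001304 N).
Azimuth = atan2(E, N) = atan2(+0.001214, +0.001304) = 43.0° ≈ 043°.

043°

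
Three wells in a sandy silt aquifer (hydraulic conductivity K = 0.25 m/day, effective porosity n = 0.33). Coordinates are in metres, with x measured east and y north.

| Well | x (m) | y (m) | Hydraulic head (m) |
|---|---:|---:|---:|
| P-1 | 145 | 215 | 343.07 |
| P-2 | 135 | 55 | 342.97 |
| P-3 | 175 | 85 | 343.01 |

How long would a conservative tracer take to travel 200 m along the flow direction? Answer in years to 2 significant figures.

Differences from P-1: to P-2 (Δx, Δy, Δh) = (-10, -160, -0.10); to P-3 = (30, -130, -0.06).
Determinant of the coordinate differences = (-10)·(-130) − 30·(-160) = 6100.
∂h/∂x = [(-0.10)·(-130) − (-0.06)·(-160)] / 6100 = +0.0005574
∂h/∂y = [(-10)·(-0.06) − 30·(-0.10)] / 6100 = +0.0005902
|∇h| = √(0.0005574² + 0.0005902²) = 0.0008118
Seepage velocity v = K·i/n = 0.25 × 0.0008118 / 0.33 = 0.000615 m/day.
t = 200 / 0.000615 = 3.252e+05 days = 890 years.

890 years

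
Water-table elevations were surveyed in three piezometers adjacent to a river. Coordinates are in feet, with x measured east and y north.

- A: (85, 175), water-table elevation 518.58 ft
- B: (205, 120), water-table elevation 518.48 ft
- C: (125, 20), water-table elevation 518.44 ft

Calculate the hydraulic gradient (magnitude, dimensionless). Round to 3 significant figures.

0.000914

Differences from A: to B (Δx, Δy, Δh) = (120, -55, -0.10); to C = (40, -155, -0.14).
Solve a·Δx + b·Δy = Δh: det = 120·(-155) − 40·(-55) = -16400.
∂h/∂x = [(-0.10)·(-155) − (-0.14)·(-55)] / -16400 = -0.0004756
∂h/∂y = [120·(-0.14) − 40·(-0.10)] / -16400 = +0.0007805
|∇h| = √(-0.0004756² + 0.0007805²) = 0.000914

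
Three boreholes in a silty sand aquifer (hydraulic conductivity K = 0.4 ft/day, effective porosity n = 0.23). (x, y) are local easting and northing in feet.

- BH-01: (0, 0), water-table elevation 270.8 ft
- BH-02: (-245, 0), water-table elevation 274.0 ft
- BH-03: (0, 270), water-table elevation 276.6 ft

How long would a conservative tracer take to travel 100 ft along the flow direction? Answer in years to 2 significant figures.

6.3 years

∂h/∂x = (274.0 − 270.8) / (-245 − 0) = -0.01306
∂h/∂y = (276.6 − 270.8) / (270 − 0) = +0.02148
|∇h| = √(-0.01306² + 0.02148²) = 0.02514
Seepage velocity v = K·i/n = 0.4 × 0.02514 / 0.23 = 0.04372 ft/day.
t = 100 / 0.04372 = 2287 days = 6.26 years.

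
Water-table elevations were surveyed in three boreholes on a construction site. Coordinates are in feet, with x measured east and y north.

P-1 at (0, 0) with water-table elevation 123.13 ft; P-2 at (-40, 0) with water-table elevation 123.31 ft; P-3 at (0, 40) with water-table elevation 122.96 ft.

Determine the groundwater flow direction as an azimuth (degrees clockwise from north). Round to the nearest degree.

∂h/∂x = (123.31 − 123.13) / (-40 − 0) = -0.004500
∂h/∂y = (122.96 − 123.13) / (40 − 0) = -0.004250
Flow direction (−∇h) has components (+0.004500 E, +0.004250 N).
Azimuth = atan2(E, N) = atan2(+0.004500, +0.004250) = 46.6° ≈ 047°.

047°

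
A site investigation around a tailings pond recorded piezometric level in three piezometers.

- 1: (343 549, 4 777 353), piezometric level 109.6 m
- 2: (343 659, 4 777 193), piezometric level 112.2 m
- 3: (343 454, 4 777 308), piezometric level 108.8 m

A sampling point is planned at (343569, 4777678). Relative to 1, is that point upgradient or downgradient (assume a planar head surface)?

Three-point gradient (reference 1): Δ to 2 = (110, -160, +2.6), Δ to 3 = (-95, -45, -0.8).
∂h/∂x = +0.01216, ∂h/∂y = -0.007891 (det = -20150).
Head at (343569, 4777678) = 109.6 + (+0.01216)·(20) + (-0.007891)·(325) = 107.28 m.
That is lower than the 109.6 m at 1, so the point is downgradient.

downgradient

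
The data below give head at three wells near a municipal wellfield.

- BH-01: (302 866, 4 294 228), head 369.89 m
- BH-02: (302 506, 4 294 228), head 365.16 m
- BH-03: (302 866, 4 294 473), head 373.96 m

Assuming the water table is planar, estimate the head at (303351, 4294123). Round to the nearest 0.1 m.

∂h/∂x = (365.16 − 369.89) / (302506 − 302866) = +0.01314
∂h/∂y = (373.96 − 369.89) / (4294473 − 4294228) = +0.01661
h(303351, 4294123) = 369.89 + (+0.01314)·(485) + (+0.01661)·(-105) = 369.89 +6.372 -1.744 = 374.518 m.

374.5 m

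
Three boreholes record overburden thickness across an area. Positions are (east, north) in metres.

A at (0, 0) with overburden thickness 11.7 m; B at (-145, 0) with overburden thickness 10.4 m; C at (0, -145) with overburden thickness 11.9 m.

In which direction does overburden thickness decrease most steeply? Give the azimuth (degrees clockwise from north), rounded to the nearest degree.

∂d/∂x = (10.4 − 11.7) / (-145 − 0) = +0.008966
∂d/∂y = (11.9 − 11.7) / (-145 − 0) = -0.001379
Steepest decrease is along −∇f: components (-0.008966 E, +0.001379 N).
Azimuth = atan2(-0.008966, +0.001379) = 278.7° ≈ 279°.

279°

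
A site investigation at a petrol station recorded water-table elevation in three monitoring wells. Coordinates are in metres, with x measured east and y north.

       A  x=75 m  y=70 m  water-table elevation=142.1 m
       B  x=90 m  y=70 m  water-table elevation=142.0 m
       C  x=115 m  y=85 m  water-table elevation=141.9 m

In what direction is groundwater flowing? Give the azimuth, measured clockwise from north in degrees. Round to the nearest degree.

Differences from A: to B (Δx, Δy, Δh) = (15, 0, -0.1); to C = (40, 15, -0.2).
Solve a·Δx + b·Δy = Δh: det = 15·15 − 40·0 = 225.
∂h/∂x = [(-0.1)·15 − (-0.2)·0] / 225 = -0.006667
∂h/∂y = [15·(-0.2) − 40·(-0.1)] / 225 = +0.004444
Flow direction (−∇h) has components (+0.006667 E, -0.004444 N).
Azimuth = atan2(E, N) = atan2(+0.006667, -0.004444) = 123.7° ≈ 124°.

124°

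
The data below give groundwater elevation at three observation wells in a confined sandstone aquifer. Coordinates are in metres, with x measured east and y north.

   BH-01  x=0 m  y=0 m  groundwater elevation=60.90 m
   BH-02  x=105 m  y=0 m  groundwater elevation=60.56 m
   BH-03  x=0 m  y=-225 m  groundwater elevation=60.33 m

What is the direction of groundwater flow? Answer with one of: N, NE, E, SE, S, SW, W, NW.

∂h/∂x = (60.56 − 60.90) / (105 − 0) = -0.003238
∂h/∂y = (60.33 − 60.90) / (-225 − 0) = +0.002533
Flow = −∇h = (+0.003238 east, -0.002533 north), which points southeast.

SE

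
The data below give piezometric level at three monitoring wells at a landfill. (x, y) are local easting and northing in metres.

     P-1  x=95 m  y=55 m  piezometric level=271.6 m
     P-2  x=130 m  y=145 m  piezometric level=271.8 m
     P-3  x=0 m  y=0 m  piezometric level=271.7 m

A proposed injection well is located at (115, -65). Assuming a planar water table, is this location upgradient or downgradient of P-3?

downgradient

Differences from P-1: to P-2 (Δx, Δy, Δh) = (35, 90, +0.2); to P-3 = (-95, -55, +0.1).
Determinant of the coordinate differences = 35·(-55) − (-95)·90 = 6625.
∂h/∂x = [(+0.2)·(-55) − (+0.1)·90] / 6625 = -0.003019
∂h/∂y = [35·(+0.1) − (-95)·(+0.2)] / 6625 = +0.003396
Head at (115, -65) = 271.6 + (-0.003019)·(20) + (+0.003396)·(-120) = 271.13 m.
That is lower than the 271.7 m at P-3, so the point is downgradient.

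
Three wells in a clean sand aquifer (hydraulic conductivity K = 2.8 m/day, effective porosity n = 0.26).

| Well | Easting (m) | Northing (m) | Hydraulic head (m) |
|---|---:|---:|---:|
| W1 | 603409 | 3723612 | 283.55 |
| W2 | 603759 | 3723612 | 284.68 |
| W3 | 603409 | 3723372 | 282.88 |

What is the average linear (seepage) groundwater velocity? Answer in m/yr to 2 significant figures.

17 m/yr

∂h/∂x = (284.68 − 283.55) / (603759 − 603409) = +0.003229
∂h/∂y = (282.88 − 283.55) / (3723372 − 3723612) = +0.002792
|∇h| = √(0.003229² + 0.002792²) = 0.004269
Seepage velocity v = K·i/n = 2.8 × 0.004269 / 0.26 = 0.04597 m/day = 16.79 m/yr.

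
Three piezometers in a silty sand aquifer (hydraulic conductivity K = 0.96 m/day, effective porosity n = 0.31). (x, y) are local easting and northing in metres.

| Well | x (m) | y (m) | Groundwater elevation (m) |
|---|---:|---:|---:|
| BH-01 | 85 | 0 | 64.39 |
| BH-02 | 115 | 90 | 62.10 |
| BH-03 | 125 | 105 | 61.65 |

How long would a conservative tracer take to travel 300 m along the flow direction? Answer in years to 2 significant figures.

11 years

Three-point gradient (reference BH-01): Δ to BH-02 = (30, 90, -2.29), Δ to BH-03 = (40, 105, -2.74).
∂h/∂x = -0.01367, ∂h/∂y = -0.02089 (det = -450).
|∇h| = √(-0.01367² + -0.02089²) = 0.02497
Seepage velocity v = K·i/n = 0.96 × 0.02497 / 0.31 = 0.07733 m/day.
t = 300 / 0.07733 = 3879 days = 10.6 years.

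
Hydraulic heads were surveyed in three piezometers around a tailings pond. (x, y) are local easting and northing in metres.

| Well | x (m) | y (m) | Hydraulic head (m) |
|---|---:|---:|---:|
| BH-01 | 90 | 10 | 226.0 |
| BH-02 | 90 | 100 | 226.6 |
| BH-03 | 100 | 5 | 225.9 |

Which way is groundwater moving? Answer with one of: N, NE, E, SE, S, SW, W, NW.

Three-point gradient (reference BH-01): Δ to BH-02 = (0, 90, +0.6), Δ to BH-03 = (10, -5, -0.1).
∂h/∂x = -0.006667, ∂h/∂y = +0.006667 (det = -900).
Flow = −∇h = (+0.006667 east, -0.006667 north), which points southeast.

SE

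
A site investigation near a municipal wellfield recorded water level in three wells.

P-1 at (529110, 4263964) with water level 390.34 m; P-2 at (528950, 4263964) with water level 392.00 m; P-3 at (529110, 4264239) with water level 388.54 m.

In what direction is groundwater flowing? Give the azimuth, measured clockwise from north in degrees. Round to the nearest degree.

∂h/∂x = (392.00 − 390.34) / (528950 − 529110) = -0.01038
∂h/∂y = (388.54 − 390.34) / (4264239 − 4263964) = -0.006545
Flow direction (−∇h) has components (+0.01038 E, +0.006545 N).
Azimuth = atan2(E, N) = atan2(+0.01038, +0.006545) = 57.8° ≈ 058°.

058°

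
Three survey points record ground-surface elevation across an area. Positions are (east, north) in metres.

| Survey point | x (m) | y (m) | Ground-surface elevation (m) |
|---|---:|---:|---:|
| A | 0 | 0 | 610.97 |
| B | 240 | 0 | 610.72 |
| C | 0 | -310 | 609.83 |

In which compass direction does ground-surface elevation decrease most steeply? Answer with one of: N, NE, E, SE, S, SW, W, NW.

S

∂z/∂x = (610.72 − 610.97) / (240 − 0) = -0.001042
∂z/∂y = (609.83 − 610.97) / (-310 − 0) = +0.003677
Steepest decrease is along −∇f = (+0.001042 E, -0.003677 N) → south.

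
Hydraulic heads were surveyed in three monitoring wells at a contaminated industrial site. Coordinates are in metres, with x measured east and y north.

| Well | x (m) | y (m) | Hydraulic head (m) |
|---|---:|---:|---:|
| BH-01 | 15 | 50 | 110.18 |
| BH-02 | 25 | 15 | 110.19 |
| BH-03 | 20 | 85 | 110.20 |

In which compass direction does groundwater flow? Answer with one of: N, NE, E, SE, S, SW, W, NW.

W

Differences from BH-01: to BH-02 (Δx, Δy, Δh) = (10, -35, +0.01); to BH-03 = (5, 35, +0.02).
Solve a·Δx + b·Δy = Δh: det = 10·35 − 5·(-35) = 525.
∂h/∂x = [(+0.01)·35 − (+0.02)·(-35)] / 525 = +0.002000
∂h/∂y = [10·(+0.02) − 5·(+0.01)] / 525 = +0.0002857
Flow = −∇h = (-0.002000 east, -0.0002857 north), which points west.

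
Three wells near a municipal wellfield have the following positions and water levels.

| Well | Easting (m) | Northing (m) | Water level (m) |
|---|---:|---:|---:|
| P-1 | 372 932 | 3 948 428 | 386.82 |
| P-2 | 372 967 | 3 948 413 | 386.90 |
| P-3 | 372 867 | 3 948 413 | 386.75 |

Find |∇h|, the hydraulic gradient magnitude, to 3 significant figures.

Taking P-1 as reference: P-2−P-1 = (35, -15, +0.08); P-3−P-1 = (-65, -15, -0.07).
Solve a·Δx + b·Δy = Δh: det = 35·(-15) − (-65)·(-15) = -1500.
∂h/∂x = [(+0.08)·(-15) − (-0.07)·(-15)] / -1500 = +0.001500
∂h/∂y = [35·(-0.07) − (-65)·(+0.08)] / -1500 = -0.001833
|∇h| = √(0.001500² + -0.001833²) = 0.002369

0.00237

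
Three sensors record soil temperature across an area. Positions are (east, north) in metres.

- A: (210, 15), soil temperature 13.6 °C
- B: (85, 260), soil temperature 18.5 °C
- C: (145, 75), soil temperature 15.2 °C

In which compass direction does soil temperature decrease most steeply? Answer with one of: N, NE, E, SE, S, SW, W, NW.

SE

Differences from A: to B (Δx, Δy, Δh) = (-125, 245, +4.9); to C = (-65, 60, +1.6).
Determinant of the coordinate differences = (-125)·60 − (-65)·245 = 8425.
∂T/∂x = [(+4.9)·60 − (+1.6)·245] / 8425 = -0.01163
∂T/∂y = [(-125)·(+1.6) − (-65)·(+4.9)] / 8425 = +0.01407
Steepest decrease is along −∇f = (+0.01163 E, -0.01407 N) → southeast.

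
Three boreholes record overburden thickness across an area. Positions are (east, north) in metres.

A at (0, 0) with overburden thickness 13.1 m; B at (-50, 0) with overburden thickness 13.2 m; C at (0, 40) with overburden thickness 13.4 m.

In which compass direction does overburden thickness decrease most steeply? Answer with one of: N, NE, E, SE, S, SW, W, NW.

∂d/∂x = (13.2 − 13.1) / (-50 − 0) = -0.002000
∂d/∂y = (13.4 − 13.1) / (40 − 0) = +0.007500
Steepest decrease is along −∇f = (+0.002000 E, -0.007500 N) → south.

S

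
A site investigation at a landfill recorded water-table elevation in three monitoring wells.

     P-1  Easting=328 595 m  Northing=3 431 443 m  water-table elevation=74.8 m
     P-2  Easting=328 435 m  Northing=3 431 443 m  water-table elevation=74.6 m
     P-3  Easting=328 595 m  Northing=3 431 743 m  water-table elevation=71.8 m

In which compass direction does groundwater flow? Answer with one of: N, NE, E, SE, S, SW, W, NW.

N

∂h/∂x = (74.6 − 74.8) / (328435 − 328595) = +0.001250
∂h/∂y = (71.8 − 74.8) / (3431743 − 3431443) = -0.01000
Flow = −∇h = (-0.001250 east, +0.01000 north), which points north.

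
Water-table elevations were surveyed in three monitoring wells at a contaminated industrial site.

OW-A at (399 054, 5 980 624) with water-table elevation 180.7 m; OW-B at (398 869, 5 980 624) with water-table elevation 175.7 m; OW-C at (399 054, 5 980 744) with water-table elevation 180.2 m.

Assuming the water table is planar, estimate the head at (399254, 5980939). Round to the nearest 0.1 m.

184.8 m

∂h/∂x = (175.7 − 180.7) / (398869 − 399054) = +0.02703
∂h/∂y = (180.2 − 180.7) / (5980744 − 5980624) = -0.004167
h(399254, 5980939) = 180.7 + (+0.02703)·(200) + (-0.004167)·(315) = 180.7 +5.405 -1.312 = 184.793 m.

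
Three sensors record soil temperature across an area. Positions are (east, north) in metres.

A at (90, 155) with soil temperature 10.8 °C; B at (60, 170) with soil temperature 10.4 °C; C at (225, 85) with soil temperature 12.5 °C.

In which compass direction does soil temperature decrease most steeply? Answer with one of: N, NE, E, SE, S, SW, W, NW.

SW

Differences from A: to B (Δx, Δy, Δh) = (-30, 15, -0.4); to C = (135, -70, +1.7).
Determinant of the coordinate differences = (-30)·(-70) − 135·15 = 75.
∂T/∂x = [(-0.4)·(-70) − (+1.7)·15] / 75 = +0.03333
∂T/∂y = [(-30)·(+1.7) − 135·(-0.4)] / 75 = +0.04000
Steepest decrease is along −∇f = (-0.03333 E, -0.04000 N) → southwest.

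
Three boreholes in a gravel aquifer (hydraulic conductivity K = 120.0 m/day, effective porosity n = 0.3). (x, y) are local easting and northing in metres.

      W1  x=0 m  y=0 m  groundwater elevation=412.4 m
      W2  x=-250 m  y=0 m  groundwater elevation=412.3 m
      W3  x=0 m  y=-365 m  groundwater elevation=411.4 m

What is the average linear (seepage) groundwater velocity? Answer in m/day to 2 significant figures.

1.1 m/day

∂h/∂x = (412.3 − 412.4) / (-250 − 0) = +0.0004000
∂h/∂y = (411.4 − 412.4) / (-365 − 0) = +0.002740
|∇h| = √(0.0004000² + 0.002740²) = 0.002769
Seepage velocity v = K·i/n = 120.0 × 0.002769 / 0.3 = 1.108 m/day.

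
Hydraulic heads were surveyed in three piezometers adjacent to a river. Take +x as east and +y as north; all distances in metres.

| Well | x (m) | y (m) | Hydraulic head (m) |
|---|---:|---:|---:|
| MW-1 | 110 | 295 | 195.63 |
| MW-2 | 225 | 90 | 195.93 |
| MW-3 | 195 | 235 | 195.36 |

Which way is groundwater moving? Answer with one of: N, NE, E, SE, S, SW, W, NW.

NE

Differences from MW-1: to MW-2 (Δx, Δy, Δh) = (115, -205, +0.30); to MW-3 = (85, -60, -0.27).
Solve a·Δx + b·Δy = Δh: det = 115·(-60) − 85·(-205) = 10525.
∂h/∂x = [(+0.30)·(-60) − (-0.27)·(-205)] / 10525 = -0.006969
∂h/∂y = [115·(-0.27) − 85·(+0.30)] / 10525 = -0.005373
Flow = −∇h = (+0.006969 east, +0.005373 north), which points northeast.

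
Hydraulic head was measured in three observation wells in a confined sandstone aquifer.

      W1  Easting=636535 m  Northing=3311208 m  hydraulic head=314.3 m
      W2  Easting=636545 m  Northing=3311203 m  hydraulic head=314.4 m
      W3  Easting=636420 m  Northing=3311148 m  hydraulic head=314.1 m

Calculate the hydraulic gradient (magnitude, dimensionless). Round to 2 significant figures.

0.010

Taking W1 as reference: W2−W1 = (10, -5, +0.1); W3−W1 = (-115, -60, -0.2).
Determinant of the coordinate differences = 10·(-60) − (-115)·(-5) = -1175.
∂h/∂x = [(+0.1)·(-60) − (-0.2)·(-5)] / -1175 = +0.005957
∂h/∂y = [10·(-0.2) − (-115)·(+0.1)] / -1175 = -0.008085
|∇h| = √(0.005957² + -0.008085²) = 0.01004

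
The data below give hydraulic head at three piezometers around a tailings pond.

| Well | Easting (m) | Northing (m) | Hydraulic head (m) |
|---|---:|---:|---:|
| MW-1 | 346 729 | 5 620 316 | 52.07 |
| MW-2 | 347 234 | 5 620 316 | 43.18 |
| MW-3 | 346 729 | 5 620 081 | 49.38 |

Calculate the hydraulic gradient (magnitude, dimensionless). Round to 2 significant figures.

0.021

∂h/∂x = (43.18 − 52.07) / (347234 − 346729) = -0.01760
∂h/∂y = (49.38 − 52.07) / (5620081 − 5620316) = +0.01145
|∇h| = √(-0.01760² + 0.01145²) = 0.021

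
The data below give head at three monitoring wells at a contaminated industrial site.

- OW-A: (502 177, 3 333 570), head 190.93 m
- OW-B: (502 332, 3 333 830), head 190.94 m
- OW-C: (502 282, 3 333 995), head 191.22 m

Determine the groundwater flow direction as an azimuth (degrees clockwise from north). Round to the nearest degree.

Taking OW-A as reference: OW-B−OW-A = (155, 260, +0.01); OW-C−OW-A = (105, 425, +0.29).
Solve a·Δx + b·Δy = Δh: det = 155·425 − 105·260 = 38575.
∂h/∂x = [(+0.01)·425 − (+0.29)·260] / 38575 = -0.001844
∂h/∂y = [155·(+0.29) − 105·(+0.01)] / 38575 = +0.001138
Flow direction (−∇h) has components (+0.001844 E, -0.001138 N).
Azimuth = atan2(E, N) = atan2(+0.001844, -0.001138) = 121.7° ≈ 122°.

122°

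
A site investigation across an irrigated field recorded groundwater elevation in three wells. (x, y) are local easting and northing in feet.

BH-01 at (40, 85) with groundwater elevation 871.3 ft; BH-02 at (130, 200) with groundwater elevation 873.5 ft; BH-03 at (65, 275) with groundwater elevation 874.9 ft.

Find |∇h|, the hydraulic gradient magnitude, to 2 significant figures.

Three-point gradient (reference BH-01): Δ to BH-02 = (90, 115, +2.2), Δ to BH-03 = (25, 190, +3.6).
∂h/∂x = +0.0002812, ∂h/∂y = +0.01891 (det = 14225).
|∇h| = √(0.0002812² + 0.01891²) = 0.01891

0.019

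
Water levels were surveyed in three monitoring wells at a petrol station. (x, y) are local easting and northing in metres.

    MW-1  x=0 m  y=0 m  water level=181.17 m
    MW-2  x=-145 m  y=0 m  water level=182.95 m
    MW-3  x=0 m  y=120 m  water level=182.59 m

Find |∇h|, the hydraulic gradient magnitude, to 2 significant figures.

0.017

∂h/∂x = (182.95 − 181.17) / (-145 − 0) = -0.01228
∂h/∂y = (182.59 − 181.17) / (120 − 0) = +0.01183
|∇h| = √(-0.01228² + 0.01183²) = 0.01705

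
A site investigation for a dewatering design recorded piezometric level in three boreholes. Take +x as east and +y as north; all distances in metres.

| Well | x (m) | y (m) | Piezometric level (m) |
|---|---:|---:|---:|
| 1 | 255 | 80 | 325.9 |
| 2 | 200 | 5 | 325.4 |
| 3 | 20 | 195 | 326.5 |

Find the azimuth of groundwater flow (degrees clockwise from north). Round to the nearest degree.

With h = a·x + b·y + c and 1 as origin, the differences give:
  (-55)·a + (-75)·b = -0.5
  (-235)·a + 115·b = +0.6
Eliminate b (×115 and ×(-75), subtract): -23950·a = -12.50 → a = ∂h/∂x = +0.0005219
Back-substitute: b = ∂h/∂y = +0.006284.
Flow direction (−∇h) has components (-0.0005219 E, -0.006284 N).
Azimuth = atan2(E, N) = atan2(-0.0005219, -0.006284) = 184.7° ≈ 185°.

185°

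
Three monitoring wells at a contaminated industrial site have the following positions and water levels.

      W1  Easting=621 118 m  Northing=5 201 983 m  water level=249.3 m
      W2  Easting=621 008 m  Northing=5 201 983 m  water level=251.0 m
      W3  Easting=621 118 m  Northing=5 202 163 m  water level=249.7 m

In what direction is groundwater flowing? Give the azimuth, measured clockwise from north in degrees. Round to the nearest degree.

∂h/∂x = (251.0 − 249.3) / (621008 − 621118) = -0.01545
∂h/∂y = (249.7 − 249.3) / (5202163 − 5201983) = +0.002222
Flow direction (−∇h) has components (+0.01545 E, -0.002222 N).
Azimuth = atan2(E, N) = atan2(+0.01545, -0.002222) = 98.2° ≈ 098°.

098°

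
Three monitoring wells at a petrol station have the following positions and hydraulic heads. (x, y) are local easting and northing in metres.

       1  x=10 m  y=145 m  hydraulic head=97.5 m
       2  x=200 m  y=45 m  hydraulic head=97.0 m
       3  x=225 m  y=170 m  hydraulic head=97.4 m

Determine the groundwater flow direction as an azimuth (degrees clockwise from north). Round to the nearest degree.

166°

Taking 1 as reference: 2−1 = (190, -100, -0.5); 3−1 = (215, 25, -0.1).
Determinant of the coordinate differences = 190·25 − 215·(-100) = 26250.
∂h/∂x = [(-0.5)·25 − (-0.1)·(-100)] / 26250 = -0.0008571
∂h/∂y = [190·(-0.1) − 215·(-0.5)] / 26250 = +0.003371
Flow direction (−∇h) has components (+0.0008571 E, -0.003371 N).
Azimuth = atan2(E, N) = atan2(+0.0008571, -0.003371) = 165.7° ≈ 166°.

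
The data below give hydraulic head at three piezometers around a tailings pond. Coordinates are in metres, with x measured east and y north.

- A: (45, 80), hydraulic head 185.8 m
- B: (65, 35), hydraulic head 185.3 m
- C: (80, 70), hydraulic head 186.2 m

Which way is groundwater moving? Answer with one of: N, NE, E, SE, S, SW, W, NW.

Differences from A: to B (Δx, Δy, Δh) = (20, -45, -0.5); to C = (35, -10, +0.4).
Determinant of the coordinate differences = 20·(-10) − 35·(-45) = 1375.
∂h/∂x = [(-0.5)·(-10) − (+0.4)·(-45)] / 1375 = +0.01673
∂h/∂y = [20·(+0.4) − 35·(-0.5)] / 1375 = +0.01855
Flow = −∇h = (-0.01673 east, -0.01855 north), which points southwest.

SW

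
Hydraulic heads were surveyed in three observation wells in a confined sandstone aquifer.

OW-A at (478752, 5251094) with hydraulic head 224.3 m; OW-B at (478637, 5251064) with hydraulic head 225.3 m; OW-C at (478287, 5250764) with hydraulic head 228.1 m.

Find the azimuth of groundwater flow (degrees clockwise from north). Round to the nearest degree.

With h = a·x + b·y + c and OW-A as origin, the differences give:
  (-115)·a + (-30)·b = +1.0
  (-465)·a + (-330)·b = +3.8
Eliminate b (×(-330) and ×(-30), subtract): 24000·a = -216.00 → a = ∂h/∂x = -0.009000
Back-substitute: b = ∂h/∂y = +0.001167.
Flow direction (−∇h) has components (+0.009000 E, -0.001167 N).
Azimuth = atan2(E, N) = atan2(+0.009000, -0.001167) = 97.4° ≈ 097°.

097°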